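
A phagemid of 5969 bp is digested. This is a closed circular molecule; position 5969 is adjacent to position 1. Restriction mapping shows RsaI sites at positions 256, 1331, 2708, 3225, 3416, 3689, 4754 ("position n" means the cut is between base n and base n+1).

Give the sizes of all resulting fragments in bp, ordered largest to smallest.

Circular molecule, 7 cuts → 7 fragments:
  1331 − 256 = 1075 bp
  2708 − 1331 = 1377 bp
  3225 − 2708 = 517 bp
  3416 − 3225 = 191 bp
  3689 − 3416 = 273 bp
  4754 − 3689 = 1065 bp
  wrap: 5969 − 4754 + 256 = 1471 bp
Sorted largest to smallest: 1471, 1377, 1075, 1065, 517, 273, 191 bp.

1471, 1377, 1075, 1065, 517, 273, 191 bp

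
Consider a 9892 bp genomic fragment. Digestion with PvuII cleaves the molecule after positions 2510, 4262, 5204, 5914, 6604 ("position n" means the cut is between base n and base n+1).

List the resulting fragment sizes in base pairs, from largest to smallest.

Linear molecule, 5 cuts → 6 fragments:
  2510 − 0 = 2510 bp
  4262 − 2510 = 1752 bp
  5204 − 4262 = 942 bp
  5914 − 5204 = 710 bp
  6604 − 5914 = 690 bp
  9892 − 6604 = 3288 bp
Sorted largest to smallest: 3288, 2510, 1752, 942, 710, 690 bp.

3288, 2510, 1752, 942, 710, 690 bp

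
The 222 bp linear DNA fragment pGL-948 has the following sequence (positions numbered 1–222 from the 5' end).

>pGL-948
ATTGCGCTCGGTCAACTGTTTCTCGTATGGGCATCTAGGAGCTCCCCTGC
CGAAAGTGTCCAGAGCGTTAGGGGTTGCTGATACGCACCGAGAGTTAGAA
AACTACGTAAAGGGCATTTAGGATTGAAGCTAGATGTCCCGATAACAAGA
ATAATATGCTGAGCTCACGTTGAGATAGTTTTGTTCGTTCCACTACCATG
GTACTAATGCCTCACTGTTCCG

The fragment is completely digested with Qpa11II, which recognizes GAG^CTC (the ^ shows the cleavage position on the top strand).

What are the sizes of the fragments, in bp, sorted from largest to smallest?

Qpa11II sites (GAGCTC) start at positions 39, 161.
Qpa11II cuts after base 3 of each site, so after positions 41, 163.
Linear molecule, 2 cuts → 3 fragments:
  1–41 → 41 bp
  42–163 → 122 bp
  164–222 → 59 bp
Sorted largest to smallest: 122, 59, 41 bp.

122, 59, 41 bp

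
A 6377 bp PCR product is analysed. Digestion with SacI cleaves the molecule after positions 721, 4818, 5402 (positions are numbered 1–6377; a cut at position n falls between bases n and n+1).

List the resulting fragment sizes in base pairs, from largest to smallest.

Linear molecule, 3 cuts → 4 fragments:
  721 − 0 = 721 bp
  4818 − 721 = 4097 bp
  5402 − 4818 = 584 bp
  6377 − 5402 = 975 bp
Sorted largest to smallest: 4097, 975, 721, 584 bp.

4097, 975, 721, 584 bp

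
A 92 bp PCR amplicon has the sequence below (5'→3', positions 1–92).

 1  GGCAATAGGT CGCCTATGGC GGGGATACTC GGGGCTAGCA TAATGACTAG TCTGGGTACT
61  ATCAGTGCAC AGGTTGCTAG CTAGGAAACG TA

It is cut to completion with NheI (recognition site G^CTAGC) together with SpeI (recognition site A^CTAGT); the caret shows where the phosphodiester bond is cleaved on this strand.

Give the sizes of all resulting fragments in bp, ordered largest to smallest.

NheI sites (GCTAGC) start at positions 34, 76.
NheI cuts after the first base of each site, so after positions 34, 76.
The SpeI site (ACTAGT) starts at position 46.
SpeI cuts after the first base of each site, so after position 46.
Combined cut positions: 34, 46, 76.
Linear molecule, 3 cuts → 4 fragments:
  1–34 → 34 bp
  35–46 → 12 bp
  47–76 → 30 bp
  77–92 → 16 bp
Sorted largest to smallest: 34, 30, 16, 12 bp.

34, 30, 16, 12 bp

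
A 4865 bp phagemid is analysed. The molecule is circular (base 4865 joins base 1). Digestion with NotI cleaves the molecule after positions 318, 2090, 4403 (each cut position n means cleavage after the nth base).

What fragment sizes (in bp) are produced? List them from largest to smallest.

Circular molecule, 3 cuts → 3 fragments:
  2090 − 318 = 1772 bp
  4403 − 2090 = 2313 bp
  wrap: 4865 − 4403 + 318 = 780 bp
Sorted largest to smallest: 2313, 1772, 780 bp.

2313, 1772, 780 bp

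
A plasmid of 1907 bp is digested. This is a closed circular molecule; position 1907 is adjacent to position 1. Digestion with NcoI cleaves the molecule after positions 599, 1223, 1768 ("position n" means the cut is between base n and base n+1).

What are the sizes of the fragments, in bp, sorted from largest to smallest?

Circular molecule, 3 cuts → 3 fragments:
  1223 − 599 = 624 bp
  1768 − 1223 = 545 bp
  wrap: 1907 − 1768 + 599 = 738 bp
Sorted largest to smallest: 738, 624, 545 bp.

738, 624, 545 bp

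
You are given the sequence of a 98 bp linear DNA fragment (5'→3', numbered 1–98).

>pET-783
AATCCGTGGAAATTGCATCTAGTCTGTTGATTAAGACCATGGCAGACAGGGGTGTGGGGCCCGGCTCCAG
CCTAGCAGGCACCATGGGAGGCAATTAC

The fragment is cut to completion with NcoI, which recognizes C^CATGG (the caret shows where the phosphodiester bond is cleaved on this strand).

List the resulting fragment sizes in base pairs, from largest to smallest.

NcoI sites (CCATGG) start at positions 37, 82.
NcoI cuts after the first base of each site, so after positions 37, 82.
Linear molecule, 2 cuts → 3 fragments:
  1–37 → 37 bp
  38–82 → 45 bp
  83–98 → 16 bp
Sorted largest to smallest: 45, 37, 16 bp.

45, 37, 16 bp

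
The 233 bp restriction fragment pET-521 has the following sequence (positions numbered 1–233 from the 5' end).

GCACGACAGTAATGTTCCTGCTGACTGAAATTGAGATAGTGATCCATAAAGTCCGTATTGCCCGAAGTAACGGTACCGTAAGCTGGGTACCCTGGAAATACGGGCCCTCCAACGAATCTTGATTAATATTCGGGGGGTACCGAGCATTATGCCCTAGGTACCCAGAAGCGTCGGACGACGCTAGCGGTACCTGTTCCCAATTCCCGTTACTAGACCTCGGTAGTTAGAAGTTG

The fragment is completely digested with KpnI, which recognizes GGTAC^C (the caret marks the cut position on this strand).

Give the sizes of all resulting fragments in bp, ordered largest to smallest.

76, 50, 43, 29, 21, 14 bp

KpnI sites (GGTACC) start at positions 72, 86, 136, 157, 186.
KpnI cuts after base 5 of each site (before the last base), so after positions 76, 90, 140, 161, 190.
Linear molecule, 5 cuts → 6 fragments:
  1–76 → 76 bp
  77–90 → 14 bp
  91–140 → 50 bp
  141–161 → 21 bp
  162–190 → 29 bp
  191–233 → 43 bp
Sorted largest to smallest: 76, 50, 43, 29, 21, 14 bp.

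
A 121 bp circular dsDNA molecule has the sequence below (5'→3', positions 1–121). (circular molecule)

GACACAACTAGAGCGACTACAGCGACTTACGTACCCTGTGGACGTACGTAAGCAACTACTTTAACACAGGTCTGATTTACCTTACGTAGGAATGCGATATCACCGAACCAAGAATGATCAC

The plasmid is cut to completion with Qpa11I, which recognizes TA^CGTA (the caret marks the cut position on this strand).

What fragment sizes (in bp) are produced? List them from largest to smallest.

66, 38, 17 bp

Qpa11I sites (TACGTA) start at positions 28, 45, 83.
Qpa11I cuts after base 2 of each site, so after positions 29, 46, 84.
Circular molecule, 3 cuts → 3 fragments:
  30–46 → 17 bp
  47–84 → 38 bp
  85–121 then 1–29 → 37 + 29 = 66 bp
Sorted largest to smallest: 66, 38, 17 bp.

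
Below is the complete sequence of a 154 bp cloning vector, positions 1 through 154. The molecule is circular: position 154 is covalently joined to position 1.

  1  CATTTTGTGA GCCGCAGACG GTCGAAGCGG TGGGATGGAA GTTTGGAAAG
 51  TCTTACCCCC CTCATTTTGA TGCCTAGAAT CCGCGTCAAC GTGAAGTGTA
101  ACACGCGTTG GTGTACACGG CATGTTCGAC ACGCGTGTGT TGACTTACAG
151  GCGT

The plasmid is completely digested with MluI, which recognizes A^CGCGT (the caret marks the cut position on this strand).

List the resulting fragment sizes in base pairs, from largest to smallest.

126, 28 bp

MluI sites (ACGCGT) start at positions 103, 131.
MluI cuts after the first base of each site, so after positions 103, 131.
Circular molecule, 2 cuts → 2 fragments:
  104–131 → 28 bp
  132–154 then 1–103 → 23 + 103 = 126 bp
Sorted largest to smallest: 126, 28 bp.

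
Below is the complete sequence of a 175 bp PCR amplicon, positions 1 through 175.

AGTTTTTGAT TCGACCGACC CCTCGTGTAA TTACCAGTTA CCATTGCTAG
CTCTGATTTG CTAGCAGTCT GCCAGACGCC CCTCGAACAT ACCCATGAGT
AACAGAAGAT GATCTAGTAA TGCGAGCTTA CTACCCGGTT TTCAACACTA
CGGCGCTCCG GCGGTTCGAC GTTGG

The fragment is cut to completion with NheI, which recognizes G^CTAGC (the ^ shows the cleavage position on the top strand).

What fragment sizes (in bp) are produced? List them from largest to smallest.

NheI sites (GCTAGC) start at positions 46, 60.
NheI cuts after the first base of each site, so after positions 46, 60.
Linear molecule, 2 cuts → 3 fragments:
  1–46 → 46 bp
  47–60 → 14 bp
  61–175 → 115 bp
Sorted largest to smallest: 115, 46, 14 bp.

115, 46, 14 bp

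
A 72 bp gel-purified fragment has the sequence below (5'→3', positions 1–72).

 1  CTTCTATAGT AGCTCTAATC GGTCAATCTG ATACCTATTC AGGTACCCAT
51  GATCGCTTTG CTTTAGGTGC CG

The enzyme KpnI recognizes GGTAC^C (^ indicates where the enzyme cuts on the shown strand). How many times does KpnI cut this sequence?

1

GGTACC occurs starting at position 42.
KpnI cuts at 1 site.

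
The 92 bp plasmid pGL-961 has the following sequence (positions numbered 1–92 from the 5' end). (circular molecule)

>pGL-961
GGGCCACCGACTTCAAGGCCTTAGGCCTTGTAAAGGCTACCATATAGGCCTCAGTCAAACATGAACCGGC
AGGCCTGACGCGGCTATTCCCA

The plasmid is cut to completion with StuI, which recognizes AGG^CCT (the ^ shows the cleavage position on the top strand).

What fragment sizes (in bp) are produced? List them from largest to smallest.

37, 25, 23, 7 bp

StuI sites (AGGCCT) start at positions 16, 23, 46, 71.
StuI cuts after base 3 of each site, so after positions 18, 25, 48, 73.
Circular molecule, 4 cuts → 4 fragments:
  19–25 → 7 bp
  26–48 → 23 bp
  49–73 → 25 bp
  74–92 then 1–18 → 19 + 18 = 37 bp
Sorted largest to smallest: 37, 25, 23, 7 bp.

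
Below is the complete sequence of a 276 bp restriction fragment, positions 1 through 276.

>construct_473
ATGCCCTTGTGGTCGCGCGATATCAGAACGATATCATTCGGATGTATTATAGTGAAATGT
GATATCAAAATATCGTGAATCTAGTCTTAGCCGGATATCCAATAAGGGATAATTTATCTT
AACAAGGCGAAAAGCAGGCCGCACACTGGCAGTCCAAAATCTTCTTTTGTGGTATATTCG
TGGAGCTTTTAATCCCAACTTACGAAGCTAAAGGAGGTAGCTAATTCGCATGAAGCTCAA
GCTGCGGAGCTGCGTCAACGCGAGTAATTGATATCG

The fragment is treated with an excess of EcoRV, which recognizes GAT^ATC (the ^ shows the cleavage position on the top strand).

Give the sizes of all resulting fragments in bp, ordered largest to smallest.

EcoRV sites (GATATC) start at positions 19, 30, 61, 94, 270.
EcoRV cuts after base 3 of each site, so after positions 21, 32, 63, 96, 272.
Linear molecule, 5 cuts → 6 fragments:
  1–21 → 21 bp
  22–32 → 11 bp
  33–63 → 31 bp
  64–96 → 33 bp
  97–272 → 176 bp
  273–276 → 4 bp
Sorted largest to smallest: 176, 33, 31, 21, 11, 4 bp.

176, 33, 31, 21, 11, 4 bp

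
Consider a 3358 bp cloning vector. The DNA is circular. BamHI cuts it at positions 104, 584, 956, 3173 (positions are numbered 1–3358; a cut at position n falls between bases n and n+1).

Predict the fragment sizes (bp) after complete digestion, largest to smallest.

2217, 480, 372, 289 bp

Circular molecule, 4 cuts → 4 fragments:
  584 − 104 = 480 bp
  956 − 584 = 372 bp
  3173 − 956 = 2217 bp
  wrap: 3358 − 3173 + 104 = 289 bp
Sorted largest to smallest: 2217, 480, 372, 289 bp.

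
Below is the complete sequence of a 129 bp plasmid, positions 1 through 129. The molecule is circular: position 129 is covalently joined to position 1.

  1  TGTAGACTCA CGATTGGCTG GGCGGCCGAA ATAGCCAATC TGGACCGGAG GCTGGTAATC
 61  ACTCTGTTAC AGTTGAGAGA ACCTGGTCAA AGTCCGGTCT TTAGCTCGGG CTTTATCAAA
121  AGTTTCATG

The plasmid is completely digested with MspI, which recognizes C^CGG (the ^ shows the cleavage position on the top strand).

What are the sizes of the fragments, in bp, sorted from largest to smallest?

MspI sites (CCGG) start at positions 45, 94.
MspI cuts after the first base of each site, so after positions 45, 94.
Circular molecule, 2 cuts → 2 fragments:
  46–94 → 49 bp
  95–129 then 1–45 → 35 + 45 = 80 bp
Sorted largest to smallest: 80, 49 bp.

80, 49 bp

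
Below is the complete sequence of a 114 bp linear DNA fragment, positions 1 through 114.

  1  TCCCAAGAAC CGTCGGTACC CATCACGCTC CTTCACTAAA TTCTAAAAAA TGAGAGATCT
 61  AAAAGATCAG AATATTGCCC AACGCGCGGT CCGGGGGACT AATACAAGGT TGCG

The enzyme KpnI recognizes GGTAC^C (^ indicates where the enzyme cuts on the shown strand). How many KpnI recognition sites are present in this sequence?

GGTACC occurs starting at position 15.
KpnI cuts at 1 site.

1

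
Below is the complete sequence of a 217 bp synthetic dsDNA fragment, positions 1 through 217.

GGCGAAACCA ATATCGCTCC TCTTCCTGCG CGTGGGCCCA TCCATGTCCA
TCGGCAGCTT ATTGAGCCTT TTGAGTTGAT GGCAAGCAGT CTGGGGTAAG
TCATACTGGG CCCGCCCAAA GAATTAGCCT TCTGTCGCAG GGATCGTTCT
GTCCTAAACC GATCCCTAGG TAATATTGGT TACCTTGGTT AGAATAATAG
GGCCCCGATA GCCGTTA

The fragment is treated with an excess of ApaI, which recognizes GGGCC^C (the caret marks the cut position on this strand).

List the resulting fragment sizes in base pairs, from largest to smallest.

ApaI sites (GGGCCC) start at positions 34, 108, 200.
ApaI cuts after base 5 of each site (before the last base), so after positions 38, 112, 204.
Linear molecule, 3 cuts → 4 fragments:
  1–38 → 38 bp
  39–112 → 74 bp
  113–204 → 92 bp
  205–217 → 13 bp
Sorted largest to smallest: 92, 74, 38, 13 bp.

92, 74, 38, 13 bp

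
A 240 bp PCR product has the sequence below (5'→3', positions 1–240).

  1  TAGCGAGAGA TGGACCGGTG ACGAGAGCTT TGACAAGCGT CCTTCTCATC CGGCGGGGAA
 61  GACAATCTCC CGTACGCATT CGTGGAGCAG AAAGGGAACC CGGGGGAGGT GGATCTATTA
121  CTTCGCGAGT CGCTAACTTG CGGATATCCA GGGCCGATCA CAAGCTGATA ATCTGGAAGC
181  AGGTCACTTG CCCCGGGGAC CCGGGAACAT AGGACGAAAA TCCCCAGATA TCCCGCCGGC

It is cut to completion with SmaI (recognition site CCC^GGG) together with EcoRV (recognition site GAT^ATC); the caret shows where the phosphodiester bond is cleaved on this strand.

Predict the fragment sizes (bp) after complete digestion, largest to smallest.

101, 49, 44, 27, 11, 8 bp

SmaI sites (CCCGGG) start at positions 99, 192, 200.
SmaI cuts after base 3 of each site, so after positions 101, 194, 202.
EcoRV sites (GATATC) start at positions 143, 227.
EcoRV cuts after base 3 of each site, so after positions 145, 229.
Combined cut positions: 101, 145, 194, 202, 229.
Linear molecule, 5 cuts → 6 fragments:
  1–101 → 101 bp
  102–145 → 44 bp
  146–194 → 49 bp
  195–202 → 8 bp
  203–229 → 27 bp
  230–240 → 11 bp
Sorted largest to smallest: 101, 49, 44, 27, 11, 8 bp.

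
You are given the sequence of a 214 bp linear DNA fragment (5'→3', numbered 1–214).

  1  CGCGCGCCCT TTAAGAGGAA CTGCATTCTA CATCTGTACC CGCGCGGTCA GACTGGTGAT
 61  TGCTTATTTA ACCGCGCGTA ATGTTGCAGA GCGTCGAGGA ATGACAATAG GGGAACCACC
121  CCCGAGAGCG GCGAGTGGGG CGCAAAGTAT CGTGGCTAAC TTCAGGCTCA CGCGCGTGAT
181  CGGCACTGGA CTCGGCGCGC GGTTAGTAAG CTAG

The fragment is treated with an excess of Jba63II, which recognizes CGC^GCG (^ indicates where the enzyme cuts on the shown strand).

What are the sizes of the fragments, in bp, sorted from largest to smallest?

Jba63II sites (CGCGCG) start at positions 1, 41, 73, 171, 196.
Jba63II cuts after base 3 of each site, so after positions 3, 43, 75, 173, 198.
Linear molecule, 5 cuts → 6 fragments:
  1–3 → 3 bp
  4–43 → 40 bp
  44–75 → 32 bp
  76–173 → 98 bp
  174–198 → 25 bp
  199–214 → 16 bp
Sorted largest to smallest: 98, 40, 32, 25, 16, 3 bp.

98, 40, 32, 25, 16, 3 bp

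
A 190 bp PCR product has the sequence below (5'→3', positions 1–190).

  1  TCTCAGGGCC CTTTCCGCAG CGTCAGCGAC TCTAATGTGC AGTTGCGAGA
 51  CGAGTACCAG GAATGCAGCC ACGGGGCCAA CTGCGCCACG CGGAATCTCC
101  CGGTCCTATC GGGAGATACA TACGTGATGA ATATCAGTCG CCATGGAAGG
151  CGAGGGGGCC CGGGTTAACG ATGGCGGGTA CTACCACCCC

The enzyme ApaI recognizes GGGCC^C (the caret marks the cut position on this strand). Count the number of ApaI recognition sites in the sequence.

GGGCCC occurs starting at positions 6, 156.
ApaI cuts at 2 sites.

2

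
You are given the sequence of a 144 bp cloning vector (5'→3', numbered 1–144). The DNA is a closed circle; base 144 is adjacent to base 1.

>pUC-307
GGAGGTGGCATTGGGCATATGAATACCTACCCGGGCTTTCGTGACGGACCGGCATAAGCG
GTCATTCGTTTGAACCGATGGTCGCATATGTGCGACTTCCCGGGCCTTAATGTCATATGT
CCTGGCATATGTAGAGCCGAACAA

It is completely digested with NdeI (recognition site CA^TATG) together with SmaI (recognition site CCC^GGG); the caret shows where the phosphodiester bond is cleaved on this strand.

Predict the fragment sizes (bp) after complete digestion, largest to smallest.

54, 34, 15, 15, 14, 12 bp

NdeI sites (CATATG) start at positions 16, 85, 114, 126.
NdeI cuts after base 2 of each site, so after positions 17, 86, 115, 127.
SmaI sites (CCCGGG) start at positions 30, 99.
SmaI cuts after base 3 of each site, so after positions 32, 101.
Combined cut positions: 17, 32, 86, 101, 115, 127.
Circular molecule, 6 cuts → 6 fragments:
  18–32 → 15 bp
  33–86 → 54 bp
  87–101 → 15 bp
  102–115 → 14 bp
  116–127 → 12 bp
  128–144 then 1–17 → 17 + 17 = 34 bp
Sorted largest to smallest: 54, 34, 15, 15, 14, 12 bp.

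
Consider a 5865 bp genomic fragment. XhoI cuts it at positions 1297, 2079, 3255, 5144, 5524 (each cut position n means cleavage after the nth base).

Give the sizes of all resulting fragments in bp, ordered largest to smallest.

Linear molecule, 5 cuts → 6 fragments:
  1297 − 0 = 1297 bp
  2079 − 1297 = 782 bp
  3255 − 2079 = 1176 bp
  5144 − 3255 = 1889 bp
  5524 − 5144 = 380 bp
  5865 − 5524 = 341 bp
Sorted largest to smallest: 1889, 1297, 1176, 782, 380, 341 bp.

1889, 1297, 1176, 782, 380, 341 bp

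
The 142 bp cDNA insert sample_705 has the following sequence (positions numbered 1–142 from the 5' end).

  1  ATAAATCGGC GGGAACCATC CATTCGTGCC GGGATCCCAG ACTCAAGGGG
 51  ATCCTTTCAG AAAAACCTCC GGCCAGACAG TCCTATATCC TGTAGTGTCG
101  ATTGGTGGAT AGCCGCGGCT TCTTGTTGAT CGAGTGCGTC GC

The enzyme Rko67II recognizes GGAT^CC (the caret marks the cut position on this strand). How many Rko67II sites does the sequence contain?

2

GGATCC occurs starting at positions 32, 49.
Rko67II cuts at 2 sites.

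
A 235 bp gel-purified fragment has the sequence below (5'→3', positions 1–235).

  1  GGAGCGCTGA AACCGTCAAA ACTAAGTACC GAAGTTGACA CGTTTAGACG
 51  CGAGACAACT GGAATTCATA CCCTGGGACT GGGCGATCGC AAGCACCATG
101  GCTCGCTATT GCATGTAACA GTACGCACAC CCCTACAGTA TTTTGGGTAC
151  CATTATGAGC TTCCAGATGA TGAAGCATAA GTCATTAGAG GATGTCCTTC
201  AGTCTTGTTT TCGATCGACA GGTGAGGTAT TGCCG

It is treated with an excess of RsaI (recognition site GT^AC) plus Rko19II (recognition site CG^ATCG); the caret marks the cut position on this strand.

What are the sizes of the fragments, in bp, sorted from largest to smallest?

65, 58, 37, 27, 26, 22 bp

RsaI sites (GTAC) start at positions 26, 121, 147.
RsaI cuts after base 2 of each site, so after positions 27, 122, 148.
Rko19II sites (CGATCG) start at positions 84, 212.
Rko19II cuts after base 2 of each site, so after positions 85, 213.
Combined cut positions: 27, 85, 122, 148, 213.
Linear molecule, 5 cuts → 6 fragments:
  1–27 → 27 bp
  28–85 → 58 bp
  86–122 → 37 bp
  123–148 → 26 bp
  149–213 → 65 bp
  214–235 → 22 bp
Sorted largest to smallest: 65, 58, 37, 27, 26, 22 bp.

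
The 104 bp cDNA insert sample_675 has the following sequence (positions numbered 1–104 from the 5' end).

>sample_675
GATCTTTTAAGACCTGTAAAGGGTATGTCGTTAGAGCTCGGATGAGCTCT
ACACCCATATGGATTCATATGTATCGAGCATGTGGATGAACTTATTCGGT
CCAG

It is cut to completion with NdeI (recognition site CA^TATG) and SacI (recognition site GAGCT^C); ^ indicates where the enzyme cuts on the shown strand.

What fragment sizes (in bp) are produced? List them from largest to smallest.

38, 37, 10, 10, 9 bp

NdeI sites (CATATG) start at positions 56, 66.
NdeI cuts after base 2 of each site, so after positions 57, 67.
SacI sites (GAGCTC) start at positions 34, 44.
SacI cuts after base 5 of each site (before the last base), so after positions 38, 48.
Combined cut positions: 38, 48, 57, 67.
Linear molecule, 4 cuts → 5 fragments:
  1–38 → 38 bp
  39–48 → 10 bp
  49–57 → 9 bp
  58–67 → 10 bp
  68–104 → 37 bp
Sorted largest to smallest: 38, 37, 10, 10, 9 bp.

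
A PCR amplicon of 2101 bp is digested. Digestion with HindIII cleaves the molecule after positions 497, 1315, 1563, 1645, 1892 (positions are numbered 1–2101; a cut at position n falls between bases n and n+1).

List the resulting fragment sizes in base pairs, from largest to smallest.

818, 497, 248, 247, 209, 82 bp

Linear molecule, 5 cuts → 6 fragments:
  497 − 0 = 497 bp
  1315 − 497 = 818 bp
  1563 − 1315 = 248 bp
  1645 − 1563 = 82 bp
  1892 − 1645 = 247 bp
  2101 − 1892 = 209 bp
Sorted largest to smallest: 818, 497, 248, 247, 209, 82 bp.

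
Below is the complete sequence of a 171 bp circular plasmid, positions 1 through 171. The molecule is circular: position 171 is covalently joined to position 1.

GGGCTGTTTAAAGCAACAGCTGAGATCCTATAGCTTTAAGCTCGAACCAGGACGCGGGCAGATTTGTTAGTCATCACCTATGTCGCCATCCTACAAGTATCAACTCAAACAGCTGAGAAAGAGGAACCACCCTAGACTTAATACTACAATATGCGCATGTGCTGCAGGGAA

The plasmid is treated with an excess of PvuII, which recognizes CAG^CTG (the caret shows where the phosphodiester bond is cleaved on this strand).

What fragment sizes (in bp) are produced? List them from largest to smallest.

93, 78 bp

PvuII sites (CAGCTG) start at positions 17, 110.
PvuII cuts after base 3 of each site, so after positions 19, 112.
Circular molecule, 2 cuts → 2 fragments:
  20–112 → 93 bp
  113–171 then 1–19 → 59 + 19 = 78 bp
Sorted largest to smallest: 93, 78 bp.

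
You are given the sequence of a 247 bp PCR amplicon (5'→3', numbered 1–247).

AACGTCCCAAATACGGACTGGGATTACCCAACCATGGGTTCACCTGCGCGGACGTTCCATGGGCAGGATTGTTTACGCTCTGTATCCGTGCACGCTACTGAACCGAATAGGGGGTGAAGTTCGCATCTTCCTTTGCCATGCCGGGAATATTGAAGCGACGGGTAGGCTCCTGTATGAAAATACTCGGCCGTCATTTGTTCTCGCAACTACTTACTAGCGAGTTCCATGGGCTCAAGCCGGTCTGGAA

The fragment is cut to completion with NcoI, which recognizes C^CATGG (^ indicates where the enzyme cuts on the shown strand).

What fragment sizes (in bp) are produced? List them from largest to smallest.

NcoI sites (CCATGG) start at positions 32, 57, 224.
NcoI cuts after the first base of each site, so after positions 32, 57, 224.
Linear molecule, 3 cuts → 4 fragments:
  1–32 → 32 bp
  33–57 → 25 bp
  58–224 → 167 bp
  225–247 → 23 bp
Sorted largest to smallest: 167, 32, 25, 23 bp.

167, 32, 25, 23 bp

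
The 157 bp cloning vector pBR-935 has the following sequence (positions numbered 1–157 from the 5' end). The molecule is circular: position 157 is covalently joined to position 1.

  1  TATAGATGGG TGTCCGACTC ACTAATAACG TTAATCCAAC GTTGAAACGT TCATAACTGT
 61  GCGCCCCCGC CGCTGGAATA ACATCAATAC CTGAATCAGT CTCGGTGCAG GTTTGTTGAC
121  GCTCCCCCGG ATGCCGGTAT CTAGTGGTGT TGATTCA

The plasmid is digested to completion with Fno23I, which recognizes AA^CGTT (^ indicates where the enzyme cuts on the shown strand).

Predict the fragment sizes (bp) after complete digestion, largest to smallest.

138, 11, 8 bp

Fno23I sites (AACGTT) start at positions 27, 38, 46.
Fno23I cuts after base 2 of each site, so after positions 28, 39, 47.
Circular molecule, 3 cuts → 3 fragments:
  29–39 → 11 bp
  40–47 → 8 bp
  48–157 then 1–28 → 110 + 28 = 138 bp
Sorted largest to smallest: 138, 11, 8 bp.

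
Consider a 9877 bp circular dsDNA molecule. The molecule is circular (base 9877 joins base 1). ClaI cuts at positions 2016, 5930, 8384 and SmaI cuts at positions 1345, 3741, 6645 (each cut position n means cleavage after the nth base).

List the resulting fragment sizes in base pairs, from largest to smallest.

Combined cut positions (sorted): 1345, 2016, 3741, 5930, 6645, 8384.
Circular molecule, 6 cuts → 6 fragments:
  2016 − 1345 = 671 bp
  3741 − 2016 = 1725 bp
  5930 − 3741 = 2189 bp
  6645 − 5930 = 715 bp
  8384 − 6645 = 1739 bp
  wrap: 9877 − 8384 + 1345 = 2838 bp
Sorted largest to smallest: 2838, 2189, 1739, 1725, 715, 671 bp.

2838, 2189, 1739, 1725, 715, 671 bp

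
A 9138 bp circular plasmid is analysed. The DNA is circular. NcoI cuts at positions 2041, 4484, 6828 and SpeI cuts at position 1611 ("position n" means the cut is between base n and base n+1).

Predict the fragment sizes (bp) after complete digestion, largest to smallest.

3921, 2443, 2344, 430 bp

Combined cut positions (sorted): 1611, 2041, 4484, 6828.
Circular molecule, 4 cuts → 4 fragments:
  2041 − 1611 = 430 bp
  4484 − 2041 = 2443 bp
  6828 − 4484 = 2344 bp
  wrap: 9138 − 6828 + 1611 = 3921 bp
Sorted largest to smallest: 3921, 2443, 2344, 430 bp.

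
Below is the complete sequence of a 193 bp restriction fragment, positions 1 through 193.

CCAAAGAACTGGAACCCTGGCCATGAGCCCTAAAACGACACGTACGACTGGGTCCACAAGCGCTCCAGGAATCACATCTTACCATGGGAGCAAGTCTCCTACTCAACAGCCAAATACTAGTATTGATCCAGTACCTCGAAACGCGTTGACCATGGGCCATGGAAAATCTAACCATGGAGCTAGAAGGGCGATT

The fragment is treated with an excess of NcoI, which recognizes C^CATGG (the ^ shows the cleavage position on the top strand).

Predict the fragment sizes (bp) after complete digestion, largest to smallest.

NcoI sites (CCATGG) start at positions 82, 150, 157, 172.
NcoI cuts after the first base of each site, so after positions 82, 150, 157, 172.
Linear molecule, 4 cuts → 5 fragments:
  1–82 → 82 bp
  83–150 → 68 bp
  151–157 → 7 bp
  158–172 → 15 bp
  173–193 → 21 bp
Sorted largest to smallest: 82, 68, 21, 15, 7 bp.

82, 68, 21, 15, 7 bp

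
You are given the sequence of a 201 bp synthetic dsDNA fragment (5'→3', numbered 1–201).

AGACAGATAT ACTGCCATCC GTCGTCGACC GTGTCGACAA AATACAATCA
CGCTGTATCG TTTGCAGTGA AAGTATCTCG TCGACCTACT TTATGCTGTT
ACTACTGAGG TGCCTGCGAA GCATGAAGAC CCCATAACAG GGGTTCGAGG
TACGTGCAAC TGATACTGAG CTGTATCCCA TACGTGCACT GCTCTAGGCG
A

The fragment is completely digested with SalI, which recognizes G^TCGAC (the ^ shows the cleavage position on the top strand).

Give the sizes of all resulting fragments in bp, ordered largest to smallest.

SalI sites (GTCGAC) start at positions 24, 33, 80.
SalI cuts after the first base of each site, so after positions 24, 33, 80.
Linear molecule, 3 cuts → 4 fragments:
  1–24 → 24 bp
  25–33 → 9 bp
  34–80 → 47 bp
  81–201 → 121 bp
Sorted largest to smallest: 121, 47, 24, 9 bp.

121, 47, 24, 9 bp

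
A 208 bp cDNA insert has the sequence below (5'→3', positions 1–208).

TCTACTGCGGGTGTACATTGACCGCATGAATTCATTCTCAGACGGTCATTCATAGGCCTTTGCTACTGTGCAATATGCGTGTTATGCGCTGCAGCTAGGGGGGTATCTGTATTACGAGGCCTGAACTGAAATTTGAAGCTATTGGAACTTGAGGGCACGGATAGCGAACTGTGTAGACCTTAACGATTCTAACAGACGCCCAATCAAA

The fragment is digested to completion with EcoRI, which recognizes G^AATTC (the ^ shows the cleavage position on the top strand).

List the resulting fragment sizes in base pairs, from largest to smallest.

The EcoRI site (GAATTC) starts at position 28.
EcoRI cuts after the first base of each site, so after position 28.
Linear molecule, 1 cut → 2 fragments:
  1–28 → 28 bp
  29–208 → 180 bp
Sorted largest to smallest: 180, 28 bp.

180, 28 bp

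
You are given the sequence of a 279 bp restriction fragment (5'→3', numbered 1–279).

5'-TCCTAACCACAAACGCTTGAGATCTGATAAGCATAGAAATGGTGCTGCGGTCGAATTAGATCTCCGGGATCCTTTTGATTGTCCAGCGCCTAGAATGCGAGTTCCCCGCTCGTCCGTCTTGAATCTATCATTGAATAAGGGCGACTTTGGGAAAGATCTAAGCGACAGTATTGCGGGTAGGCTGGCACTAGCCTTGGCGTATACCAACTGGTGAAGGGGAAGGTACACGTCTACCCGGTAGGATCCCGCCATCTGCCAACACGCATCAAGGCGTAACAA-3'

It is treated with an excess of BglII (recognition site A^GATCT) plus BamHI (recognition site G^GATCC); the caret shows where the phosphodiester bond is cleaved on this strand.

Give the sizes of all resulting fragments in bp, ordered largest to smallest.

BglII sites (AGATCT) start at positions 20, 58, 154.
BglII cuts after the first base of each site, so after positions 20, 58, 154.
BamHI sites (GGATCC) start at positions 67, 241.
BamHI cuts after the first base of each site, so after positions 67, 241.
Combined cut positions: 20, 58, 67, 154, 241.
Linear molecule, 5 cuts → 6 fragments:
  1–20 → 20 bp
  21–58 → 38 bp
  59–67 → 9 bp
  68–154 → 87 bp
  155–241 → 87 bp
  242–279 → 38 bp
Sorted largest to smallest: 87, 87, 38, 38, 20, 9 bp.

87, 87, 38, 38, 20, 9 bp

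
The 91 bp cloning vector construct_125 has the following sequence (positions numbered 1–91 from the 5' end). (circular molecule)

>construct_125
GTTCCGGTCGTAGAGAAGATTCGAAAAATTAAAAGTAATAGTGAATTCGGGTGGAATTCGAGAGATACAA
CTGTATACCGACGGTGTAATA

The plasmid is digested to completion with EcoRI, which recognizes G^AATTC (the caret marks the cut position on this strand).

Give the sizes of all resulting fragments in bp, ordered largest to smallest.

80, 11 bp

EcoRI sites (GAATTC) start at positions 43, 54.
EcoRI cuts after the first base of each site, so after positions 43, 54.
Circular molecule, 2 cuts → 2 fragments:
  44–54 → 11 bp
  55–91 then 1–43 → 37 + 43 = 80 bp
Sorted largest to smallest: 80, 11 bp.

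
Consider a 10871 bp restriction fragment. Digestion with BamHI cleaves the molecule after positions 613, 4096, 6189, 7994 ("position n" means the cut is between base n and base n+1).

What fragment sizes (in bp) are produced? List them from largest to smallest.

3483, 2877, 2093, 1805, 613 bp

Linear molecule, 4 cuts → 5 fragments:
  613 − 0 = 613 bp
  4096 − 613 = 3483 bp
  6189 − 4096 = 2093 bp
  7994 − 6189 = 1805 bp
  10871 − 7994 = 2877 bp
Sorted largest to smallest: 3483, 2877, 2093, 1805, 613 bp.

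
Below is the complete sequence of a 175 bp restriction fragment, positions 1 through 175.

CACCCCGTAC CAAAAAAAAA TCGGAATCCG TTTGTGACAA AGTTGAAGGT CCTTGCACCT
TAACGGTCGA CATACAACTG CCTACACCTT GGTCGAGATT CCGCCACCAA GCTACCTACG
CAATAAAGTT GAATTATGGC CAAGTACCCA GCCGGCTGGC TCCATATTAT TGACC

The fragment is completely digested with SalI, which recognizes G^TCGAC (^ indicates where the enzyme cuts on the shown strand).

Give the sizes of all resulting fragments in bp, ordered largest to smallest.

109, 66 bp

The SalI site (GTCGAC) starts at position 66.
SalI cuts after the first base of each site, so after position 66.
Linear molecule, 1 cut → 2 fragments:
  1–66 → 66 bp
  67–175 → 109 bp
Sorted largest to smallest: 109, 66 bp.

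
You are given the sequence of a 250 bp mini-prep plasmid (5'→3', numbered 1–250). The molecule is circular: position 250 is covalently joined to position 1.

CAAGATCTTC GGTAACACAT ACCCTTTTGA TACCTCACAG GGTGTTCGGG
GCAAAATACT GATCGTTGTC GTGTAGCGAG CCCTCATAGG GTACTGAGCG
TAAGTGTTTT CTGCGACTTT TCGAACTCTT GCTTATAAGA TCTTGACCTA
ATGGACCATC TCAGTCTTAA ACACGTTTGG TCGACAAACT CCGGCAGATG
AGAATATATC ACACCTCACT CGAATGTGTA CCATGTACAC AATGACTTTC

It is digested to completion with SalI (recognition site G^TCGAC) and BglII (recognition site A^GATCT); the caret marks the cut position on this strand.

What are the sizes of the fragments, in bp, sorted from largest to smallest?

The SalI site (GTCGAC) starts at position 180.
SalI cuts after the first base of each site, so after position 180.
BglII sites (AGATCT) start at positions 3, 138.
BglII cuts after the first base of each site, so after positions 3, 138.
Combined cut positions: 3, 138, 180.
Circular molecule, 3 cuts → 3 fragments:
  4–138 → 135 bp
  139–180 → 42 bp
  181–250 then 1–3 → 70 + 3 = 73 bp
Sorted largest to smallest: 135, 73, 42 bp.

135, 73, 42 bp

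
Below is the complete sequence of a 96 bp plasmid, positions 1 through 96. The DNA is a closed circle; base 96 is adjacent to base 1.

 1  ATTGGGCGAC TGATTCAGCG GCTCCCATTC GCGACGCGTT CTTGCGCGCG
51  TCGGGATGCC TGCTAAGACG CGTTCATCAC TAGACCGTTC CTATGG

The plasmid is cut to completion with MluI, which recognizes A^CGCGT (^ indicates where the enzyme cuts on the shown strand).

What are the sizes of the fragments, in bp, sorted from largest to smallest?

MluI sites (ACGCGT) start at positions 34, 68.
MluI cuts after the first base of each site, so after positions 34, 68.
Circular molecule, 2 cuts → 2 fragments:
  35–68 → 34 bp
  69–96 then 1–34 → 28 + 34 = 62 bp
Sorted largest to smallest: 62, 34 bp.

62, 34 bp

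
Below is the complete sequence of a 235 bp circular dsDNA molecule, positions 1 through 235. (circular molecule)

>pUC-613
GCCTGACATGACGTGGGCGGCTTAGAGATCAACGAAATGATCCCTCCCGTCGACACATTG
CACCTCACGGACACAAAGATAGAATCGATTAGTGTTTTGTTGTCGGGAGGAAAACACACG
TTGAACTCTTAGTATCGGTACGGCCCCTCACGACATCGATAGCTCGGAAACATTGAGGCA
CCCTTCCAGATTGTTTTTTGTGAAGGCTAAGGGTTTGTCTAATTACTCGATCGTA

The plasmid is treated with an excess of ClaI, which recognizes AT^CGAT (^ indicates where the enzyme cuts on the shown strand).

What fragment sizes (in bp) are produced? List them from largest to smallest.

ClaI sites (ATCGAT) start at positions 84, 155.
ClaI cuts after base 2 of each site, so after positions 85, 156.
Circular molecule, 2 cuts → 2 fragments:
  86–156 → 71 bp
  157–235 then 1–85 → 79 + 85 = 164 bp
Sorted largest to smallest: 164, 71 bp.

164, 71 bp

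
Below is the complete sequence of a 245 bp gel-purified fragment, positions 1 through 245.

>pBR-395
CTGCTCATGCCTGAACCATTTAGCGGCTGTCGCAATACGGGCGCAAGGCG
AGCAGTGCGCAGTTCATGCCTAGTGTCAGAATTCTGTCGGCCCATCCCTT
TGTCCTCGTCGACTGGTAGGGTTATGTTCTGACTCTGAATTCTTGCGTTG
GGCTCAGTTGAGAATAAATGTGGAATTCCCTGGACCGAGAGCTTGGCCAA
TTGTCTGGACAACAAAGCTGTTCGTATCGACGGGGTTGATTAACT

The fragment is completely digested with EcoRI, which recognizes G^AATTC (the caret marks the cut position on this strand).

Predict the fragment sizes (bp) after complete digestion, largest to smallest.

79, 72, 58, 36 bp

EcoRI sites (GAATTC) start at positions 79, 137, 173.
EcoRI cuts after the first base of each site, so after positions 79, 137, 173.
Linear molecule, 3 cuts → 4 fragments:
  1–79 → 79 bp
  80–137 → 58 bp
  138–173 → 36 bp
  174–245 → 72 bp
Sorted largest to smallest: 79, 72, 58, 36 bp.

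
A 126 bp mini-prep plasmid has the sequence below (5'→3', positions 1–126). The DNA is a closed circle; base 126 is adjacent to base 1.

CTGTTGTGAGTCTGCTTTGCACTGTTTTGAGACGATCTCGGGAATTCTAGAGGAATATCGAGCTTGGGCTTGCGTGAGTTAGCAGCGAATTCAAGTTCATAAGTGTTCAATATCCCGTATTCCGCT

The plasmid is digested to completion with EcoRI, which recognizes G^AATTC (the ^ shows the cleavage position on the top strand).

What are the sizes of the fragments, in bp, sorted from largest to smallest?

EcoRI sites (GAATTC) start at positions 42, 87.
EcoRI cuts after the first base of each site, so after positions 42, 87.
Circular molecule, 2 cuts → 2 fragments:
  43–87 → 45 bp
  88–126 then 1–42 → 39 + 42 = 81 bp
Sorted largest to smallest: 81, 45 bp.

81, 45 bp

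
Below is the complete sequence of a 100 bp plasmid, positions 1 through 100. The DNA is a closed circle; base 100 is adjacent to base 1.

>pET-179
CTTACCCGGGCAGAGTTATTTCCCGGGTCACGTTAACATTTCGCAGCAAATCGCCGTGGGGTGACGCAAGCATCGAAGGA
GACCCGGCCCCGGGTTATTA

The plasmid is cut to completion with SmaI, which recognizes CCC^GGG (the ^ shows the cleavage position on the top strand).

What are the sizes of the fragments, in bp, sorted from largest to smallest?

67, 17, 16 bp

SmaI sites (CCCGGG) start at positions 5, 22, 89.
SmaI cuts after base 3 of each site, so after positions 7, 24, 91.
Circular molecule, 3 cuts → 3 fragments:
  8–24 → 17 bp
  25–91 → 67 bp
  92–100 then 1–7 → 9 + 7 = 16 bp
Sorted largest to smallest: 67, 17, 16 bp.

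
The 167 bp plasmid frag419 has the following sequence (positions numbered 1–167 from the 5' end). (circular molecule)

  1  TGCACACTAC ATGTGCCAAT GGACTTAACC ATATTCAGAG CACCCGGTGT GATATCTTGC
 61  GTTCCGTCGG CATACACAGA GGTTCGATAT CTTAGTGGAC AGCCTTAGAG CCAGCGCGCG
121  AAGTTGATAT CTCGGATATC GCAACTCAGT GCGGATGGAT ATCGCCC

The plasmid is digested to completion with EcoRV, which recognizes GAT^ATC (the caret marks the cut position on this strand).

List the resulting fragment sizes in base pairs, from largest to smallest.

60, 40, 35, 23, 9 bp

EcoRV sites (GATATC) start at positions 51, 86, 126, 135, 158.
EcoRV cuts after base 3 of each site, so after positions 53, 88, 128, 137, 160.
Circular molecule, 5 cuts → 5 fragments:
  54–88 → 35 bp
  89–128 → 40 bp
  129–137 → 9 bp
  138–160 → 23 bp
  161–167 then 1–53 → 7 + 53 = 60 bp
Sorted largest to smallest: 60, 40, 35, 23, 9 bp.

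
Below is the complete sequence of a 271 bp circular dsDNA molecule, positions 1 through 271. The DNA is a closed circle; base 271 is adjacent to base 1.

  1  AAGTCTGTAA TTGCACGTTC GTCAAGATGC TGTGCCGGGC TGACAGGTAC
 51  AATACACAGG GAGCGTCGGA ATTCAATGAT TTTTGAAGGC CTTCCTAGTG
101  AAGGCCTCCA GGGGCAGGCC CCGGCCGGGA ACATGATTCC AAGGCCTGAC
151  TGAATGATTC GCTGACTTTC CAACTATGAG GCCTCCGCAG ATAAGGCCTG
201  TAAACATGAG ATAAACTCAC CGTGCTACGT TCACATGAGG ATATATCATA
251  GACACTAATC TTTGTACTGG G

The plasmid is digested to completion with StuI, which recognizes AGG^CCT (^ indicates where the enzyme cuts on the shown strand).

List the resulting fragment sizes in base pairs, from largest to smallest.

StuI sites (AGGCCT) start at positions 87, 102, 142, 179, 194.
StuI cuts after base 3 of each site, so after positions 89, 104, 144, 181, 196.
Circular molecule, 5 cuts → 5 fragments:
  90–104 → 15 bp
  105–144 → 40 bp
  145–181 → 37 bp
  182–196 → 15 bp
  197–271 then 1–89 → 75 + 89 = 164 bp
Sorted largest to smallest: 164, 40, 37, 15, 15 bp.

164, 40, 37, 15, 15 bp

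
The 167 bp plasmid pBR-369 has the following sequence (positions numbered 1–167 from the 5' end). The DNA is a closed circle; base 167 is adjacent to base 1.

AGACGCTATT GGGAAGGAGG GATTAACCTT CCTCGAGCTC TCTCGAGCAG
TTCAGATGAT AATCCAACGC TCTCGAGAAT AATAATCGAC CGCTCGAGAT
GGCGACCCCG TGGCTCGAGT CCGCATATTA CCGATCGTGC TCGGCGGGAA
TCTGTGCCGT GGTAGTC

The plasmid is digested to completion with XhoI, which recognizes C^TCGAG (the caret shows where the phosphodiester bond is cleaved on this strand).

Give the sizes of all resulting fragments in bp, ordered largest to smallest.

XhoI sites (CTCGAG) start at positions 32, 42, 72, 93, 114.
XhoI cuts after the first base of each site, so after positions 32, 42, 72, 93, 114.
Circular molecule, 5 cuts → 5 fragments:
  33–42 → 10 bp
  43–72 → 30 bp
  73–93 → 21 bp
  94–114 → 21 bp
  115–167 then 1–32 → 53 + 32 = 85 bp
Sorted largest to smallest: 85, 30, 21, 21, 10 bp.

85, 30, 21, 21, 10 bp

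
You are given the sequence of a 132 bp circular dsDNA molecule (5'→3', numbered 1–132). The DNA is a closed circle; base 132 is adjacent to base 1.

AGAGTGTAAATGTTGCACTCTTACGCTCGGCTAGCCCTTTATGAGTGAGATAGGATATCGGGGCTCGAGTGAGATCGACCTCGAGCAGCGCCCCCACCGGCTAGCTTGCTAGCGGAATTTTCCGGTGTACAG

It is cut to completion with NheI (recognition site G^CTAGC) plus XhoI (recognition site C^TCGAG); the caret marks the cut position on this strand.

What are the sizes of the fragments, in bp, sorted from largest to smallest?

54, 34, 20, 16, 8 bp

NheI sites (GCTAGC) start at positions 30, 100, 108.
NheI cuts after the first base of each site, so after positions 30, 100, 108.
XhoI sites (CTCGAG) start at positions 64, 80.
XhoI cuts after the first base of each site, so after positions 64, 80.
Combined cut positions: 30, 64, 80, 100, 108.
Circular molecule, 5 cuts → 5 fragments:
  31–64 → 34 bp
  65–80 → 16 bp
  81–100 → 20 bp
  101–108 → 8 bp
  109–132 then 1–30 → 24 + 30 = 54 bp
Sorted largest to smallest: 54, 34, 20, 16, 8 bp.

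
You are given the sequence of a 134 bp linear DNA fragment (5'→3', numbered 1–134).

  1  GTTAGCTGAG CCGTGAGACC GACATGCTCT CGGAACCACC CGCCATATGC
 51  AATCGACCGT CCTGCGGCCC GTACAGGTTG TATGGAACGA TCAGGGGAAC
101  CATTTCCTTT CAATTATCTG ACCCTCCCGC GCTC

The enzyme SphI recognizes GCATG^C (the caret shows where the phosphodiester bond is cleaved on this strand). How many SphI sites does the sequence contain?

0

No occurrence of GCATGC is present in the sequence.
SphI does not cut: 0 sites.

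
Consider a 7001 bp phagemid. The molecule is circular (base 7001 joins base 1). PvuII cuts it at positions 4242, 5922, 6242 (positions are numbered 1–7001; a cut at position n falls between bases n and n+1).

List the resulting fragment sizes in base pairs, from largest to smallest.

Circular molecule, 3 cuts → 3 fragments:
  5922 − 4242 = 1680 bp
  6242 − 5922 = 320 bp
  wrap: 7001 − 6242 + 4242 = 5001 bp
Sorted largest to smallest: 5001, 1680, 320 bp.

5001, 1680, 320 bp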